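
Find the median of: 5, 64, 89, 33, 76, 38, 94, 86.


Sorted: 5, 33, 38, 64, 76, 86, 89, 94
n = 8 (even)
Middle values: 64 and 76
Median = (64+76)/2 = 70.0000

Median = 70.0000


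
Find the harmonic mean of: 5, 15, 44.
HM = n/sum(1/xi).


Sum of reciprocals = 1/5 + 1/15 + 1/44 = 0.289394
HM = 3/0.289394 = 10.3665

HM = 10.3665


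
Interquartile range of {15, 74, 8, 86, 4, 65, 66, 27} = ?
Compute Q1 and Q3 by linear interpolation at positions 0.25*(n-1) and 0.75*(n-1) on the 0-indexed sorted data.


Sorted: 4, 8, 15, 27, 65, 66, 74, 86
Q1 (25th %ile) = 13.2500
Q3 (75th %ile) = 68.0000
IQR = 68.0000 - 13.2500 = 54.7500

IQR = 54.7500


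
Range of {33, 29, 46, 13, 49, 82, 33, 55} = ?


Max = 82, Min = 13
Range = 82 - 13 = 69

Range = 69


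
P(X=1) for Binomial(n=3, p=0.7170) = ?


C(3,1) = 3
p^1 = 0.717000
(1-p)^2 = 0.080089
P = 3 * 0.717000 * 0.080089 = 0.1723

P(X=1) = 0.1723


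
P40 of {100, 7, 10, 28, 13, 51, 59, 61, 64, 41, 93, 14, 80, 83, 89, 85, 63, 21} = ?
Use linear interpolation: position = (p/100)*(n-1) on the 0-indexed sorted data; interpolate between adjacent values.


Sorted: 7, 10, 13, 14, 21, 28, 41, 51, 59, 61, 63, 64, 80, 83, 85, 89, 93, 100
n = 18
Index = 40/100 * 17 = 6.8000
Lower = data[6] = 41, Upper = data[7] = 51
P40 = 41 + 0.8000*(10) = 49.0000

P40 = 49.0000


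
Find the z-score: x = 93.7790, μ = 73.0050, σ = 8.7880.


z = (93.7790 - 73.0050)/8.7880
= 20.7740/8.7880
= 2.3639

z = 2.3639


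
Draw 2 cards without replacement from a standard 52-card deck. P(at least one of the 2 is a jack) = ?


P(at least one) = 1 - P(none)
P(none) = (48/52) × (47/51) = 0.850679
P(at least one) = 1 - 0.850679 = 0.1493

P = 0.1493


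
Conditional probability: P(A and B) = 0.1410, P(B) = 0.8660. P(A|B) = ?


P(A|B) = 0.1410/0.8660 = 0.1628

P(A|B) = 0.1628


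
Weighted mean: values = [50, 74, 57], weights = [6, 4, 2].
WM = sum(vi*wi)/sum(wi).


Numerator = 50*6 + 74*4 + 57*2 = 710
Denominator = 6 + 4 + 2 = 12
WM = 710/12 = 59.1667

WM = 59.1667


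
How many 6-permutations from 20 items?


P(20,6) = 20!/14!
= 2432902008176640000/87178291200
= 27907200

P(20,6) = 27907200


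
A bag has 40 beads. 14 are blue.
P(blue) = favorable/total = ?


P = 14/40 = 0.3500

P = 0.3500


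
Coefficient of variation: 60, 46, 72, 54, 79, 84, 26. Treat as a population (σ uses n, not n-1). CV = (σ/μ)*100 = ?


Mean = 60.1429
SD = 18.7801
CV = (18.7801/60.1429)*100 = 31.2259%

CV = 31.2259%


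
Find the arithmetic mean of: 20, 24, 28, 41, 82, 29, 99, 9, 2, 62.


Sum = 20 + 24 + 28 + 41 + 82 + 29 + 99 + 9 + 2 + 62 = 396
n = 10
Mean = 396/10 = 39.6000

Mean = 39.6000


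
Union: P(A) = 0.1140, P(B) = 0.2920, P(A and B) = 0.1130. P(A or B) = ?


P(A∪B) = 0.1140 + 0.2920 - 0.1130
= 0.4060 - 0.1130
= 0.2930

P(A∪B) = 0.2930


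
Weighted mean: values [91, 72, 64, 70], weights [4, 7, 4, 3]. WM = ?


Numerator = 91*4 + 72*7 + 64*4 + 70*3 = 1334
Denominator = 4 + 7 + 4 + 3 = 18
WM = 1334/18 = 74.1111

WM = 74.1111


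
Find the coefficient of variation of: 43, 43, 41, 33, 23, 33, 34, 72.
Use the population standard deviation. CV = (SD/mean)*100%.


Mean = 40.2500
SD = 13.5347
CV = (13.5347/40.2500)*100 = 33.6265%

CV = 33.6265%


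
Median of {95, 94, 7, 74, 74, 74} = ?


Sorted: 7, 74, 74, 74, 94, 95
n = 6 (even)
Middle values: 74 and 74
Median = (74+74)/2 = 74.0000

Median = 74.0000


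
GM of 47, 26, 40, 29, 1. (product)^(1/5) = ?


Product = 47 × 26 × 40 × 29 × 1 = 1417520
GM = 1417520^(1/5) = 16.9944

GM = 16.9944


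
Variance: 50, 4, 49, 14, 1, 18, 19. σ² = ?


Mean = 22.1429
Squared deviations: 776.0204, 329.1633, 721.3061, 66.3061, 447.0204, 17.1633, 9.8776
Sum = 2366.8571
Variance = 2366.8571/7 = 338.1224

Variance = 338.1224


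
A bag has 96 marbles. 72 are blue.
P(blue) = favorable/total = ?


P = 72/96 = 0.7500

P = 0.7500


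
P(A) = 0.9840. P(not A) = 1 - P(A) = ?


P(not A) = 1 - 0.9840 = 0.0160

P(not A) = 0.0160


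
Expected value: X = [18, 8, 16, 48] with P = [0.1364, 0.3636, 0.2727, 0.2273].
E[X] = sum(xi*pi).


E[X] = 18*0.1364 + 8*0.3636 + 16*0.2727 + 48*0.2273
= 2.4552 + 2.9088 + 4.3632 + 10.9104
= 20.6376

E[X] = 20.6376


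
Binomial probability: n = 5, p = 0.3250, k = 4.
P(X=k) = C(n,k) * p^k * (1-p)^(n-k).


C(5,4) = 5
p^4 = 0.011157
(1-p)^1 = 0.675000
P = 5 * 0.011157 * 0.675000 = 0.0377

P(X=4) = 0.0377


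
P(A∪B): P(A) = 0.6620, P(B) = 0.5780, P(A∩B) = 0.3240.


P(A∪B) = 0.6620 + 0.5780 - 0.3240
= 1.2400 - 0.3240
= 0.9160

P(A∪B) = 0.9160


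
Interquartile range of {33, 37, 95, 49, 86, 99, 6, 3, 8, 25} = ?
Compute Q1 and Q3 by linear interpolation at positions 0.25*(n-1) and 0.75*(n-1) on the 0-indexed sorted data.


Sorted: 3, 6, 8, 25, 33, 37, 49, 86, 95, 99
Q1 (25th %ile) = 12.2500
Q3 (75th %ile) = 76.7500
IQR = 76.7500 - 12.2500 = 64.5000

IQR = 64.5000


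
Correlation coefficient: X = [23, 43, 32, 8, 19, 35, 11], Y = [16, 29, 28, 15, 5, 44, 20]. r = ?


Mean X = 24.4286, Mean Y = 22.4286
SD X = 11.926647, SD Y = 11.623340
Cov = 92.959184
r = 92.959184/(11.926647*11.623340) = 0.6706

r = 0.6706


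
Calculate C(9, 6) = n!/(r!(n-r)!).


C(9,6) = 9!/(6! × 3!)
= 362880/(720 × 6)
= 84

C(9,6) = 84


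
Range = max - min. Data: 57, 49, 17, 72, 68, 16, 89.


Max = 89, Min = 16
Range = 89 - 16 = 73

Range = 73


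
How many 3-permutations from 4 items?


P(4,3) = 4!/1!
= 24/1
= 24

P(4,3) = 24


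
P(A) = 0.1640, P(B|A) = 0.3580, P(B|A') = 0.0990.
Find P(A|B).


P(B) = P(B|A)*P(A) + P(B|A')*P(A')
= 0.3580*0.1640 + 0.0990*0.8360
= 0.058712 + 0.082764 = 0.141476
P(A|B) = 0.058712/0.141476 = 0.4150

P(A|B) = 0.4150


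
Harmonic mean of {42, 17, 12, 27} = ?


Sum of reciprocals = 1/42 + 1/17 + 1/12 + 1/27 = 0.203003
HM = 4/0.203003 = 19.7041

HM = 19.7041


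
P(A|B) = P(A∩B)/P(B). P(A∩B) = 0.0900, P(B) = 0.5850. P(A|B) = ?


P(A|B) = 0.0900/0.5850 = 0.1538

P(A|B) = 0.1538


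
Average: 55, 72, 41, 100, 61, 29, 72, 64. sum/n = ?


Sum = 55 + 72 + 41 + 100 + 61 + 29 + 72 + 64 = 494
n = 8
Mean = 494/8 = 61.7500

Mean = 61.7500


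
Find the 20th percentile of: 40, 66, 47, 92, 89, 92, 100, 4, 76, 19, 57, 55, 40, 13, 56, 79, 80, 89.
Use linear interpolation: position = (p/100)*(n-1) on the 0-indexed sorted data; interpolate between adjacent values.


Sorted: 4, 13, 19, 40, 40, 47, 55, 56, 57, 66, 76, 79, 80, 89, 89, 92, 92, 100
n = 18
Index = 20/100 * 17 = 3.4000
Lower = data[3] = 40, Upper = data[4] = 40
P20 = 40 + 0.4000*(0) = 40.0000

P20 = 40.0000


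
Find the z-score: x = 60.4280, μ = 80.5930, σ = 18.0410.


z = (60.4280 - 80.5930)/18.0410
= -20.1650/18.0410
= -1.1177

z = -1.1177


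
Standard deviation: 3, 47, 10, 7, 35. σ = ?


Mean = 20.4000
Variance = 302.2400
SD = sqrt(302.2400) = 17.3851

SD = 17.3851


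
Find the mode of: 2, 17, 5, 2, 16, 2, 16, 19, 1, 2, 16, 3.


Frequencies: 1:1, 2:4, 3:1, 5:1, 16:3, 17:1, 19:1
Max frequency = 4
Mode = 2

Mode = 2


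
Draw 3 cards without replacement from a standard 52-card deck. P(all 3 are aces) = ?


P(all aces) = (4/52) × (3/51) × (2/50)
= 0.0002

P = 0.0002


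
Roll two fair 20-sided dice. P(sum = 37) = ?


Total outcomes = 20×20 = 400
Favorable (sum = 37): 4
P = 4/400 = 0.0100

P = 0.0100


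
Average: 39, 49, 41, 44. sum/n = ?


Sum = 39 + 49 + 41 + 44 = 173
n = 4
Mean = 173/4 = 43.2500

Mean = 43.2500


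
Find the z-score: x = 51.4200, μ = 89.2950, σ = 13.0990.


z = (51.4200 - 89.2950)/13.0990
= -37.8750/13.0990
= -2.8914

z = -2.8914


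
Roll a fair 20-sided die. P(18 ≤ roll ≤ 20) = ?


Favorable outcomes (18 ≤ roll ≤ 20): 3
Total outcomes = 20
P = 3/20 = 0.1500

P = 0.1500


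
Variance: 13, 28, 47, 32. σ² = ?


Mean = 30.0000
Squared deviations: 289.0000, 4.0000, 289.0000, 4.0000
Sum = 586.0000
Variance = 586.0000/4 = 146.5000

Variance = 146.5000


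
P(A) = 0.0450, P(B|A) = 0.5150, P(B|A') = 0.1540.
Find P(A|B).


P(B) = P(B|A)*P(A) + P(B|A')*P(A')
= 0.5150*0.0450 + 0.1540*0.9550
= 0.023175 + 0.147070 = 0.170245
P(A|B) = 0.023175/0.170245 = 0.1361

P(A|B) = 0.1361


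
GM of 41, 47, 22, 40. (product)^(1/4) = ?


Product = 41 × 47 × 22 × 40 = 1695760
GM = 1695760^(1/4) = 36.0862

GM = 36.0862


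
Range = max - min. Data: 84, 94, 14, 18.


Max = 94, Min = 14
Range = 94 - 14 = 80

Range = 80


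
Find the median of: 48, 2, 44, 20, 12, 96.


Sorted: 2, 12, 20, 44, 48, 96
n = 6 (even)
Middle values: 20 and 44
Median = (20+44)/2 = 32.0000

Median = 32.0000


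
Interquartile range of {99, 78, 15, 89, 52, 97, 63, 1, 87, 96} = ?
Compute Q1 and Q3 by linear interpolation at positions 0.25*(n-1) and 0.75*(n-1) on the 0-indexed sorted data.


Sorted: 1, 15, 52, 63, 78, 87, 89, 96, 97, 99
Q1 (25th %ile) = 54.7500
Q3 (75th %ile) = 94.2500
IQR = 94.2500 - 54.7500 = 39.5000

IQR = 39.5000


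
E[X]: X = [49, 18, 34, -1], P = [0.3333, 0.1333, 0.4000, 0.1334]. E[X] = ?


E[X] = 49*0.3333 + 18*0.1333 + 34*0.4000 - 1*0.1334
= 16.3317 + 2.3994 + 13.6000 - 0.1334
= 32.1977

E[X] = 32.1977


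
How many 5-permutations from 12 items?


P(12,5) = 12!/7!
= 479001600/5040
= 95040

P(12,5) = 95040


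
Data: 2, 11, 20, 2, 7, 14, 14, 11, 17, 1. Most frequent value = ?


Frequencies: 1:1, 2:2, 7:1, 11:2, 14:2, 17:1, 20:1
Max frequency = 2
Mode = 2, 11, 14

Mode = 2, 11, 14


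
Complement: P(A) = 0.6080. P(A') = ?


P(not A) = 1 - 0.6080 = 0.3920

P(not A) = 0.3920


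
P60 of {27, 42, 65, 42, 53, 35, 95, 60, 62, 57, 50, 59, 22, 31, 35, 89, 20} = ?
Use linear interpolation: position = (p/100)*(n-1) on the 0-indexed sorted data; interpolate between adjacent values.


Sorted: 20, 22, 27, 31, 35, 35, 42, 42, 50, 53, 57, 59, 60, 62, 65, 89, 95
n = 17
Index = 60/100 * 16 = 9.6000
Lower = data[9] = 53, Upper = data[10] = 57
P60 = 53 + 0.6000*(4) = 55.4000

P60 = 55.4000


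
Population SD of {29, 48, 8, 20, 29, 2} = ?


Mean = 22.6667
Variance = 228.5556
SD = sqrt(228.5556) = 15.1181

SD = 15.1181


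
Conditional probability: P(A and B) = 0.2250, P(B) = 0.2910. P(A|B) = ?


P(A|B) = 0.2250/0.2910 = 0.7732

P(A|B) = 0.7732


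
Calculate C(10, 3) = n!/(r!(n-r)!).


C(10,3) = 10!/(3! × 7!)
= 3628800/(6 × 5040)
= 120

C(10,3) = 120


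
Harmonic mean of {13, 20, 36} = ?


Sum of reciprocals = 1/13 + 1/20 + 1/36 = 0.154701
HM = 3/0.154701 = 19.3923

HM = 19.3923


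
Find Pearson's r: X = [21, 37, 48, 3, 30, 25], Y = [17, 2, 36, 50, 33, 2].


Mean X = 27.3333, Mean Y = 23.3333
SD X = 13.936363, SD Y = 17.866791
Cov = -79.611111
r = -79.611111/(13.936363*17.866791) = -0.3197

r = -0.3197


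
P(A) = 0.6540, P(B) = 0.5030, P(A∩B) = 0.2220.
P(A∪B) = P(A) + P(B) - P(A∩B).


P(A∪B) = 0.6540 + 0.5030 - 0.2220
= 1.1570 - 0.2220
= 0.9350

P(A∪B) = 0.9350


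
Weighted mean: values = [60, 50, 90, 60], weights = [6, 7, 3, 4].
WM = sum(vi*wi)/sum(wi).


Numerator = 60*6 + 50*7 + 90*3 + 60*4 = 1220
Denominator = 6 + 7 + 3 + 4 = 20
WM = 1220/20 = 61.0000

WM = 61.0000


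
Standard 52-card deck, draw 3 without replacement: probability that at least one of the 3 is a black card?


P(at least one) = 1 - P(none)
P(none) = (26/52) × (25/51) × (24/50) = 0.117647
P(at least one) = 1 - 0.117647 = 0.8824

P = 0.8824


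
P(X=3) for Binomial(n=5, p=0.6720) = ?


C(5,3) = 10
p^3 = 0.303464
(1-p)^2 = 0.107584
P = 10 * 0.303464 * 0.107584 = 0.3265

P(X=3) = 0.3265


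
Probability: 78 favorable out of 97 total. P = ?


P = 78/97 = 0.8041

P = 0.8041


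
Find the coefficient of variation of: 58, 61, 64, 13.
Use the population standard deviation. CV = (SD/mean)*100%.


Mean = 49.0000
SD = 20.8926
CV = (20.8926/49.0000)*100 = 42.6379%

CV = 42.6379%


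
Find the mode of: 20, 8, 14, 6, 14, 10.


Frequencies: 6:1, 8:1, 10:1, 14:2, 20:1
Max frequency = 2
Mode = 14

Mode = 14


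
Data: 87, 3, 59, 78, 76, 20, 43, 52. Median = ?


Sorted: 3, 20, 43, 52, 59, 76, 78, 87
n = 8 (even)
Middle values: 52 and 59
Median = (52+59)/2 = 55.5000

Median = 55.5000


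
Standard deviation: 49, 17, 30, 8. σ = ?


Mean = 26.0000
Variance = 237.5000
SD = sqrt(237.5000) = 15.4110

SD = 15.4110


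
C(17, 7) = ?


C(17,7) = 17!/(7! × 10!)
= 355687428096000/(5040 × 3628800)
= 19448

C(17,7) = 19448


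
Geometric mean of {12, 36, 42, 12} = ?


Product = 12 × 36 × 42 × 12 = 217728
GM = 217728^(1/4) = 21.6012

GM = 21.6012


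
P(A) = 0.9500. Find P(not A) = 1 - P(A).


P(not A) = 1 - 0.9500 = 0.0500

P(not A) = 0.0500


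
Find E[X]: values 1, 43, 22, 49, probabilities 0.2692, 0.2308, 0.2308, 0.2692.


E[X] = 1*0.2692 + 43*0.2308 + 22*0.2308 + 49*0.2692
= 0.2692 + 9.9244 + 5.0776 + 13.1908
= 28.4620

E[X] = 28.4620


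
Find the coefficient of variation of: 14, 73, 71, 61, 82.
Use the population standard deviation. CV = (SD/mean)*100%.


Mean = 60.2000
SD = 24.0450
CV = (24.0450/60.2000)*100 = 39.9418%

CV = 39.9418%


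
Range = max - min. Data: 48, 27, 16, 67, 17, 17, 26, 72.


Max = 72, Min = 16
Range = 72 - 16 = 56

Range = 56


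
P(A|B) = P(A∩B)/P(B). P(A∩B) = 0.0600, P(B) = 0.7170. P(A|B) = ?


P(A|B) = 0.0600/0.7170 = 0.0837

P(A|B) = 0.0837


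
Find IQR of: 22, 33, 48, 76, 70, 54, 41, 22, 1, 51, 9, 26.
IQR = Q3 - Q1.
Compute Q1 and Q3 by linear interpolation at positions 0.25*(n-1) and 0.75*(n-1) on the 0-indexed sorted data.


Sorted: 1, 9, 22, 22, 26, 33, 41, 48, 51, 54, 70, 76
Q1 (25th %ile) = 22.0000
Q3 (75th %ile) = 51.7500
IQR = 51.7500 - 22.0000 = 29.7500

IQR = 29.7500


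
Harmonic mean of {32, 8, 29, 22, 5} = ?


Sum of reciprocals = 1/32 + 1/8 + 1/29 + 1/22 + 1/5 = 0.436187
HM = 5/0.436187 = 11.4630

HM = 11.4630


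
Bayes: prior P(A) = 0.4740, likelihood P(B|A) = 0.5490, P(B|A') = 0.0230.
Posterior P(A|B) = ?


P(B) = P(B|A)*P(A) + P(B|A')*P(A')
= 0.5490*0.4740 + 0.0230*0.5260
= 0.260226 + 0.012098 = 0.272324
P(A|B) = 0.260226/0.272324 = 0.9556

P(A|B) = 0.9556


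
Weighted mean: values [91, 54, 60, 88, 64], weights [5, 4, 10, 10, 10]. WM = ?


Numerator = 91*5 + 54*4 + 60*10 + 88*10 + 64*10 = 2791
Denominator = 5 + 4 + 10 + 10 + 10 = 39
WM = 2791/39 = 71.5641

WM = 71.5641


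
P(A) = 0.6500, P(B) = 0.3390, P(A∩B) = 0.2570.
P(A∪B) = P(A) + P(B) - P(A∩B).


P(A∪B) = 0.6500 + 0.3390 - 0.2570
= 0.9890 - 0.2570
= 0.7320

P(A∪B) = 0.7320


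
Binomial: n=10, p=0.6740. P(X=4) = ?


C(10,4) = 210
p^4 = 0.206367
(1-p)^6 = 0.001200
P = 210 * 0.206367 * 0.001200 = 0.0520

P(X=4) = 0.0520


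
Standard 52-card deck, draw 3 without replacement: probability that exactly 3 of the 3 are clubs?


Hypergeometric: P(X=3) = C(13,3)·C(39,0) / C(52,3)
= 286 × 1 / 22100
= 286/22100 = 0.0129

P = 0.0129


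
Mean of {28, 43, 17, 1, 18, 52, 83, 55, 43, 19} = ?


Sum = 28 + 43 + 17 + 1 + 18 + 52 + 83 + 55 + 43 + 19 = 359
n = 10
Mean = 359/10 = 35.9000

Mean = 35.9000


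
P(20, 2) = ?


P(20,2) = 20!/18!
= 2432902008176640000/6402373705728000
= 380

P(20,2) = 380


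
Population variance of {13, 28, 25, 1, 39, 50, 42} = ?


Mean = 28.2857
Squared deviations: 233.6531, 0.0816, 10.7959, 744.5102, 114.7959, 471.5102, 188.0816
Sum = 1763.4286
Variance = 1763.4286/7 = 251.9184

Variance = 251.9184


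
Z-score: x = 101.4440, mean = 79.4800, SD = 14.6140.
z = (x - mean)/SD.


z = (101.4440 - 79.4800)/14.6140
= 21.9640/14.6140
= 1.5029

z = 1.5029


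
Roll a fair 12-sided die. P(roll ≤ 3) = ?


Favorable outcomes (roll ≤ 3): 3
Total outcomes = 12
P = 3/12 = 0.2500

P = 0.2500


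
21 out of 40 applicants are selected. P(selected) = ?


P = 21/40 = 0.5250

P = 0.5250


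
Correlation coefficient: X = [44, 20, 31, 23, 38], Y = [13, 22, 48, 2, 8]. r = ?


Mean X = 31.2000, Mean Y = 18.6000
SD X = 8.975522, SD Y = 16.094720
Cov = -10.320000
r = -10.320000/(8.975522*16.094720) = -0.0714

r = -0.0714


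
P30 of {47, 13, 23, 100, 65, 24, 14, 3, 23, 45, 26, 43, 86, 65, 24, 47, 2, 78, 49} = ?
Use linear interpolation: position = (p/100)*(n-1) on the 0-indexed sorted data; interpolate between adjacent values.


Sorted: 2, 3, 13, 14, 23, 23, 24, 24, 26, 43, 45, 47, 47, 49, 65, 65, 78, 86, 100
n = 19
Index = 30/100 * 18 = 5.4000
Lower = data[5] = 23, Upper = data[6] = 24
P30 = 23 + 0.4000*(1) = 23.4000

P30 = 23.4000


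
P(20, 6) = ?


P(20,6) = 20!/14!
= 2432902008176640000/87178291200
= 27907200

P(20,6) = 27907200


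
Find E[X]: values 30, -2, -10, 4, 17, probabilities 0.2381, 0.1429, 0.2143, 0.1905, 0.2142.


E[X] = 30*0.2381 - 2*0.1429 - 10*0.2143 + 4*0.1905 + 17*0.2142
= 7.1430 - 0.2858 - 2.1430 + 0.7620 + 3.6414
= 9.1176

E[X] = 9.1176


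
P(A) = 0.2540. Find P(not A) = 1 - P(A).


P(not A) = 1 - 0.2540 = 0.7460

P(not A) = 0.7460


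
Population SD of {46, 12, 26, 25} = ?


Mean = 27.2500
Variance = 147.6875
SD = sqrt(147.6875) = 12.1527

SD = 12.1527


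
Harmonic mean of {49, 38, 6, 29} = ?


Sum of reciprocals = 1/49 + 1/38 + 1/6 + 1/29 = 0.247873
HM = 4/0.247873 = 16.1373

HM = 16.1373


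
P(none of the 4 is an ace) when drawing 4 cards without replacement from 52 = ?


P(no aces) = (48/52) × (47/51) × (46/50) × (45/49)
= 0.7187

P = 0.7187


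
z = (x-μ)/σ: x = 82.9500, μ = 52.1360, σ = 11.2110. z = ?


z = (82.9500 - 52.1360)/11.2110
= 30.8140/11.2110
= 2.7486

z = 2.7486


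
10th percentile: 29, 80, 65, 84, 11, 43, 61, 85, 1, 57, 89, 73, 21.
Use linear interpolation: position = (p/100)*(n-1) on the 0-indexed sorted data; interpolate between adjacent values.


Sorted: 1, 11, 21, 29, 43, 57, 61, 65, 73, 80, 84, 85, 89
n = 13
Index = 10/100 * 12 = 1.2000
Lower = data[1] = 11, Upper = data[2] = 21
P10 = 11 + 0.2000*(10) = 13.0000

P10 = 13.0000


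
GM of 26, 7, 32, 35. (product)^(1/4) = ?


Product = 26 × 7 × 32 × 35 = 203840
GM = 203840^(1/4) = 21.2482

GM = 21.2482


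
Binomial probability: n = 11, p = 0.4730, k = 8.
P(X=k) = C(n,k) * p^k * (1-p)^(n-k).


C(11,8) = 165
p^8 = 0.002505
(1-p)^3 = 0.146363
P = 165 * 0.002505 * 0.146363 = 0.0605

P(X=8) = 0.0605


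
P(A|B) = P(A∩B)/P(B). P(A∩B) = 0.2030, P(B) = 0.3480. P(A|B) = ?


P(A|B) = 0.2030/0.3480 = 0.5833

P(A|B) = 0.5833


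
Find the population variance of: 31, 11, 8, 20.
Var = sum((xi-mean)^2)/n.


Mean = 17.5000
Squared deviations: 182.2500, 42.2500, 90.2500, 6.2500
Sum = 321.0000
Variance = 321.0000/4 = 80.2500

Variance = 80.2500


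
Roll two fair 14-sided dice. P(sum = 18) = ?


Total outcomes = 14×14 = 196
Favorable (sum = 18): 11
P = 11/196 = 0.0561

P = 0.0561


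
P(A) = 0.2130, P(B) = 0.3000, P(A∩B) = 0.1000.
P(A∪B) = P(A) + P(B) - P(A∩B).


P(A∪B) = 0.2130 + 0.3000 - 0.1000
= 0.5130 - 0.1000
= 0.4130

P(A∪B) = 0.4130


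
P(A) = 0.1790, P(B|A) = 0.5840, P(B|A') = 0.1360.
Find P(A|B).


P(B) = P(B|A)*P(A) + P(B|A')*P(A')
= 0.5840*0.1790 + 0.1360*0.8210
= 0.104536 + 0.111656 = 0.216192
P(A|B) = 0.104536/0.216192 = 0.4835

P(A|B) = 0.4835


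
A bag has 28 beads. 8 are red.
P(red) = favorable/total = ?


P = 8/28 = 0.2857

P = 0.2857


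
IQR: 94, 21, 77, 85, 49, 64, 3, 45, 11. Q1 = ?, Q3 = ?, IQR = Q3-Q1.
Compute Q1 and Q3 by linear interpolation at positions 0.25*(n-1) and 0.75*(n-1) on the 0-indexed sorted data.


Sorted: 3, 11, 21, 45, 49, 64, 77, 85, 94
Q1 (25th %ile) = 21.0000
Q3 (75th %ile) = 77.0000
IQR = 77.0000 - 21.0000 = 56.0000

IQR = 56.0000


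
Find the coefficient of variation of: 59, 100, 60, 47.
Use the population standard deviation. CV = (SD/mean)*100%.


Mean = 66.5000
SD = 20.0062
CV = (20.0062/66.5000)*100 = 30.0846%

CV = 30.0846%


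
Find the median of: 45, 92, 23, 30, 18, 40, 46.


Sorted: 18, 23, 30, 40, 45, 46, 92
n = 7 (odd)
Middle value = 40

Median = 40


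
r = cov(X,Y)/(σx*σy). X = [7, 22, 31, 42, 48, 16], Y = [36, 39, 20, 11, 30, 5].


Mean X = 27.6667, Mean Y = 23.5000
SD X = 14.290634, SD Y = 12.579746
Cov = -31.500000
r = -31.500000/(14.290634*12.579746) = -0.1752

r = -0.1752


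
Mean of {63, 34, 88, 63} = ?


Sum = 63 + 34 + 88 + 63 = 248
n = 4
Mean = 248/4 = 62.0000

Mean = 62.0000


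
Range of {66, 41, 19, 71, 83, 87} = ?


Max = 87, Min = 19
Range = 87 - 19 = 68

Range = 68


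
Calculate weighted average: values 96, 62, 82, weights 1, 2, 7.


Numerator = 96*1 + 62*2 + 82*7 = 794
Denominator = 1 + 2 + 7 = 10
WM = 794/10 = 79.4000

WM = 79.4000


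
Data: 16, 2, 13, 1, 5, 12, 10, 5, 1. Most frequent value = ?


Frequencies: 1:2, 2:1, 5:2, 10:1, 12:1, 13:1, 16:1
Max frequency = 2
Mode = 1, 5

Mode = 1, 5


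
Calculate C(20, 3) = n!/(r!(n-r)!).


C(20,3) = 20!/(3! × 17!)
= 2432902008176640000/(6 × 355687428096000)
= 1140

C(20,3) = 1140


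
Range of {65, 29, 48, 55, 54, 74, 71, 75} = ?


Max = 75, Min = 29
Range = 75 - 29 = 46

Range = 46


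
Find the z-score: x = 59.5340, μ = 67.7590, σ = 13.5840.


z = (59.5340 - 67.7590)/13.5840
= -8.2250/13.5840
= -0.6055

z = -0.6055


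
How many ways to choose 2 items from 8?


C(8,2) = 8!/(2! × 6!)
= 40320/(2 × 720)
= 28

C(8,2) = 28


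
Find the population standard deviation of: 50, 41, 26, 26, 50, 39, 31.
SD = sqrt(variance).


Mean = 37.5714
Variance = 90.5306
SD = sqrt(90.5306) = 9.5148

SD = 9.5148


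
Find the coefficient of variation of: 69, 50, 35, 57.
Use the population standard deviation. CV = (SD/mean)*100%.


Mean = 52.7500
SD = 12.2958
CV = (12.2958/52.7500)*100 = 23.3096%

CV = 23.3096%


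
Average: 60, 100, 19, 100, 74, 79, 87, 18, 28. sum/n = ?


Sum = 60 + 100 + 19 + 100 + 74 + 79 + 87 + 18 + 28 = 565
n = 9
Mean = 565/9 = 62.7778

Mean = 62.7778


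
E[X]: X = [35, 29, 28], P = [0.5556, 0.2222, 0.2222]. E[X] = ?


E[X] = 35*0.5556 + 29*0.2222 + 28*0.2222
= 19.4460 + 6.4438 + 6.2216
= 32.1114

E[X] = 32.1114


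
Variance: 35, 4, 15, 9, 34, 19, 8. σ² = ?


Mean = 17.7143
Squared deviations: 298.7959, 188.0816, 7.3673, 75.9388, 265.2245, 1.6531, 94.3673
Sum = 931.4286
Variance = 931.4286/7 = 133.0612

Variance = 133.0612


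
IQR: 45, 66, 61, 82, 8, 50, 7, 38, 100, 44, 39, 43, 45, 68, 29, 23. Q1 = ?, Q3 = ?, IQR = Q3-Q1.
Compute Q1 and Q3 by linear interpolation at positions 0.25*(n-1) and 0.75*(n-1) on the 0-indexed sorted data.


Sorted: 7, 8, 23, 29, 38, 39, 43, 44, 45, 45, 50, 61, 66, 68, 82, 100
Q1 (25th %ile) = 35.7500
Q3 (75th %ile) = 62.2500
IQR = 62.2500 - 35.7500 = 26.5000

IQR = 26.5000


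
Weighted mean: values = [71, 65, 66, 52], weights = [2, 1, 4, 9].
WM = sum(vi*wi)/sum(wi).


Numerator = 71*2 + 65*1 + 66*4 + 52*9 = 939
Denominator = 2 + 1 + 4 + 9 = 16
WM = 939/16 = 58.6875

WM = 58.6875


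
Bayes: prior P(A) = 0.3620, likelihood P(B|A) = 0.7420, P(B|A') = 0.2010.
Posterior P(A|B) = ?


P(B) = P(B|A)*P(A) + P(B|A')*P(A')
= 0.7420*0.3620 + 0.2010*0.6380
= 0.268604 + 0.128238 = 0.396842
P(A|B) = 0.268604/0.396842 = 0.6769

P(A|B) = 0.6769


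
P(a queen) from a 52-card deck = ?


4 queens in 52 cards
P = 4/52 = 0.0769

P = 0.0769


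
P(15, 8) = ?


P(15,8) = 15!/7!
= 1307674368000/5040
= 259459200

P(15,8) = 259459200


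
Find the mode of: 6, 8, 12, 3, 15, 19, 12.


Frequencies: 3:1, 6:1, 8:1, 12:2, 15:1, 19:1
Max frequency = 2
Mode = 12

Mode = 12


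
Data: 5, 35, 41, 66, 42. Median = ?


Sorted: 5, 35, 41, 42, 66
n = 5 (odd)
Middle value = 41

Median = 41


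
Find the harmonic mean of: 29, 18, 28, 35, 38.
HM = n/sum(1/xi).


Sum of reciprocals = 1/29 + 1/18 + 1/28 + 1/35 + 1/38 = 0.180640
HM = 5/0.180640 = 27.6794

HM = 27.6794


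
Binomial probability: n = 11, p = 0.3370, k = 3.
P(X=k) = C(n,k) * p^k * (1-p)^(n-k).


C(11,3) = 165
p^3 = 0.038273
(1-p)^8 = 0.037334
P = 165 * 0.038273 * 0.037334 = 0.2358

P(X=3) = 0.2358


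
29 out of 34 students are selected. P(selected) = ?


P = 29/34 = 0.8529

P = 0.8529


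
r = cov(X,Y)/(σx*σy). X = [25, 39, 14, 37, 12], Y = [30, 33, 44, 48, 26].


Mean X = 25.4000, Mean Y = 36.2000
SD X = 11.217843, SD Y = 8.400000
Cov = 28.720000
r = 28.720000/(11.217843*8.400000) = 0.3048

r = 0.3048


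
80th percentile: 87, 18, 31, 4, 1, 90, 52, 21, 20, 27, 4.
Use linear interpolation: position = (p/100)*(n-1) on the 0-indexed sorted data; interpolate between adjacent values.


Sorted: 1, 4, 4, 18, 20, 21, 27, 31, 52, 87, 90
n = 11
Index = 80/100 * 10 = 8.0000
Lower = data[8] = 52, Upper = data[9] = 87
P80 = 52 + 0*(35) = 52.0000

P80 = 52.0000


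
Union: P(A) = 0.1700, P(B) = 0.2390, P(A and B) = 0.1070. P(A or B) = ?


P(A∪B) = 0.1700 + 0.2390 - 0.1070
= 0.4090 - 0.1070
= 0.3020

P(A∪B) = 0.3020


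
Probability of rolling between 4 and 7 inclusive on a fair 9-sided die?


Favorable outcomes (4 ≤ roll ≤ 7): 4
Total outcomes = 9
P = 4/9 = 0.4444

P = 0.4444


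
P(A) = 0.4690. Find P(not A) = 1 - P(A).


P(not A) = 1 - 0.4690 = 0.5310

P(not A) = 0.5310


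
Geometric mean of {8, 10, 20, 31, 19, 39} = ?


Product = 8 × 10 × 20 × 31 × 19 × 39 = 36753600
GM = 36753600^(1/6) = 18.2341

GM = 18.2341


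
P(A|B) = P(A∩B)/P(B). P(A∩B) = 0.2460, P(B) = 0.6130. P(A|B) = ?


P(A|B) = 0.2460/0.6130 = 0.4013

P(A|B) = 0.4013


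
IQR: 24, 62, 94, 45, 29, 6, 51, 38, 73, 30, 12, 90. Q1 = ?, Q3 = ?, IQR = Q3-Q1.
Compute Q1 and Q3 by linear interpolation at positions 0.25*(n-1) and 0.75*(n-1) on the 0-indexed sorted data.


Sorted: 6, 12, 24, 29, 30, 38, 45, 51, 62, 73, 90, 94
Q1 (25th %ile) = 27.7500
Q3 (75th %ile) = 64.7500
IQR = 64.7500 - 27.7500 = 37.0000

IQR = 37.0000


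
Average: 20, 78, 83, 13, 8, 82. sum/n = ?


Sum = 20 + 78 + 83 + 13 + 8 + 82 = 284
n = 6
Mean = 284/6 = 47.3333

Mean = 47.3333


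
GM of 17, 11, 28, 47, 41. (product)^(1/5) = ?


Product = 17 × 11 × 28 × 47 × 41 = 10089772
GM = 10089772^(1/5) = 25.1638

GM = 25.1638


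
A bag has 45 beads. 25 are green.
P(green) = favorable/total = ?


P = 25/45 = 0.5556

P = 0.5556


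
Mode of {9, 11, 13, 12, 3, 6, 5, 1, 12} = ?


Frequencies: 1:1, 3:1, 5:1, 6:1, 9:1, 11:1, 12:2, 13:1
Max frequency = 2
Mode = 12

Mode = 12


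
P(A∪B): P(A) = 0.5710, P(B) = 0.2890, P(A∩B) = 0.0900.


P(A∪B) = 0.5710 + 0.2890 - 0.0900
= 0.8600 - 0.0900
= 0.7700

P(A∪B) = 0.7700


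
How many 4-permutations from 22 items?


P(22,4) = 22!/18!
= 1124000727777607680000/6402373705728000
= 175560

P(22,4) = 175560


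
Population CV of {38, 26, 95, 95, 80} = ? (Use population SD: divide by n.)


Mean = 66.8000
SD = 29.1849
CV = (29.1849/66.8000)*100 = 43.6900%

CV = 43.6900%


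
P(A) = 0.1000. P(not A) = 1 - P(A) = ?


P(not A) = 1 - 0.1000 = 0.9000

P(not A) = 0.9000


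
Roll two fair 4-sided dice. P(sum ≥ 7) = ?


Total outcomes = 4×4 = 16
Favorable (sum ≥ 7): 3
P = 3/16 = 0.1875

P = 0.1875


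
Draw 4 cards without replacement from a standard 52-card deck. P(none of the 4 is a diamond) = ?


P(no diamonds) = (39/52) × (38/51) × (37/50) × (36/49)
= 0.3038

P = 0.3038


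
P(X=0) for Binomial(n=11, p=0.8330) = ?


C(11,0) = 1
p^0 = 1.000000
(1-p)^11 = 2.817612e-09
P = 1 * 1.000000 * 2.817612e-09 = 2.8176e-09

P(X=0) = 2.8176e-09


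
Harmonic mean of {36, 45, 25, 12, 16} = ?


Sum of reciprocals = 1/36 + 1/45 + 1/25 + 1/12 + 1/16 = 0.235833
HM = 5/0.235833 = 21.2014

HM = 21.2014


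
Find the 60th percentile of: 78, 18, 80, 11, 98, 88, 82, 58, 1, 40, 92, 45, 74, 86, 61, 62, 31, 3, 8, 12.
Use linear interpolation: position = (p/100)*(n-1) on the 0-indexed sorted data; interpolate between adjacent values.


Sorted: 1, 3, 8, 11, 12, 18, 31, 40, 45, 58, 61, 62, 74, 78, 80, 82, 86, 88, 92, 98
n = 20
Index = 60/100 * 19 = 11.4000
Lower = data[11] = 62, Upper = data[12] = 74
P60 = 62 + 0.4000*(12) = 66.8000

P60 = 66.8000


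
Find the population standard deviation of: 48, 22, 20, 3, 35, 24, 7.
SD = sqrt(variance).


Mean = 22.7143
Variance = 205.0612
SD = sqrt(205.0612) = 14.3200

SD = 14.3200


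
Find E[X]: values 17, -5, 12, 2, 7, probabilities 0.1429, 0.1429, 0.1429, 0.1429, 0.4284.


E[X] = 17*0.1429 - 5*0.1429 + 12*0.1429 + 2*0.1429 + 7*0.4284
= 2.4293 - 0.7145 + 1.7148 + 0.2858 + 2.9988
= 6.7142

E[X] = 6.7142


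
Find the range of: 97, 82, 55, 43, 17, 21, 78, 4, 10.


Max = 97, Min = 4
Range = 97 - 4 = 93

Range = 93


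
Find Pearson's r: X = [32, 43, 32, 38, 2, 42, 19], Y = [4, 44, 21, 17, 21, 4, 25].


Mean X = 29.7143, Mean Y = 19.4286
SD X = 13.572180, SD Y = 12.658787
Cov = -2.591837
r = -2.591837/(13.572180*12.658787) = -0.0151

r = -0.0151


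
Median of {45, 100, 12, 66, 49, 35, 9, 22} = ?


Sorted: 9, 12, 22, 35, 45, 49, 66, 100
n = 8 (even)
Middle values: 35 and 45
Median = (35+45)/2 = 40.0000

Median = 40.0000


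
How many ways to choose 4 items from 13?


C(13,4) = 13!/(4! × 9!)
= 6227020800/(24 × 362880)
= 715

C(13,4) = 715


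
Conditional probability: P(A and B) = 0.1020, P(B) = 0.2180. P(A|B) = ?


P(A|B) = 0.1020/0.2180 = 0.4679

P(A|B) = 0.4679


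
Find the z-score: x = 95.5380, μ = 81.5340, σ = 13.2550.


z = (95.5380 - 81.5340)/13.2550
= 14.0040/13.2550
= 1.0565

z = 1.0565


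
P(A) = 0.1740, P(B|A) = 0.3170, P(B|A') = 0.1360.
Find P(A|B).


P(B) = P(B|A)*P(A) + P(B|A')*P(A')
= 0.3170*0.1740 + 0.1360*0.8260
= 0.055158 + 0.112336 = 0.167494
P(A|B) = 0.055158/0.167494 = 0.3293

P(A|B) = 0.3293


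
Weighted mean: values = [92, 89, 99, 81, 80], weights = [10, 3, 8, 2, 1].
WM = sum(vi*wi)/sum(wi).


Numerator = 92*10 + 89*3 + 99*8 + 81*2 + 80*1 = 2221
Denominator = 10 + 3 + 8 + 2 + 1 = 24
WM = 2221/24 = 92.5417

WM = 92.5417


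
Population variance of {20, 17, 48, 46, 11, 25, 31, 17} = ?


Mean = 26.8750
Squared deviations: 47.2656, 97.5156, 446.2656, 365.7656, 252.0156, 3.5156, 17.0156, 97.5156
Sum = 1326.8750
Variance = 1326.8750/8 = 165.8594

Variance = 165.8594


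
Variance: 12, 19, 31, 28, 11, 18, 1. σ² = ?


Mean = 17.1429
Squared deviations: 26.4490, 3.4490, 192.0204, 117.8776, 37.7347, 0.7347, 260.5918
Sum = 638.8571
Variance = 638.8571/7 = 91.2653

Variance = 91.2653


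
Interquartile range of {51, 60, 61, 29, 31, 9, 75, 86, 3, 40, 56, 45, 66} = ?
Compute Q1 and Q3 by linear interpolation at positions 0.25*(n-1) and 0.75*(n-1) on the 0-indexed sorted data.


Sorted: 3, 9, 29, 31, 40, 45, 51, 56, 60, 61, 66, 75, 86
Q1 (25th %ile) = 31.0000
Q3 (75th %ile) = 61.0000
IQR = 61.0000 - 31.0000 = 30.0000

IQR = 30.0000


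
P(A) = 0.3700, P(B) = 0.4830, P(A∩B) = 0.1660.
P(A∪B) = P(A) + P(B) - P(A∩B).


P(A∪B) = 0.3700 + 0.4830 - 0.1660
= 0.8530 - 0.1660
= 0.6870

P(A∪B) = 0.6870


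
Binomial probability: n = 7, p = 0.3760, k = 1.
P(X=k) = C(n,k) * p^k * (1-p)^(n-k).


C(7,1) = 7
p^1 = 0.376000
(1-p)^6 = 0.059035
P = 7 * 0.376000 * 0.059035 = 0.1554

P(X=1) = 0.1554


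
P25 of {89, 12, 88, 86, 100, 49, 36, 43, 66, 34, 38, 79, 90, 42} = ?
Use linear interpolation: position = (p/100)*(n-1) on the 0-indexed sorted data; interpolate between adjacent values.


Sorted: 12, 34, 36, 38, 42, 43, 49, 66, 79, 86, 88, 89, 90, 100
n = 14
Index = 25/100 * 13 = 3.2500
Lower = data[3] = 38, Upper = data[4] = 42
P25 = 38 + 0.2500*(4) = 39.0000

P25 = 39.0000


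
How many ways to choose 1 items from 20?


C(20,1) = 20!/(1! × 19!)
= 2432902008176640000/(1 × 121645100408832000)
= 20

C(20,1) = 20


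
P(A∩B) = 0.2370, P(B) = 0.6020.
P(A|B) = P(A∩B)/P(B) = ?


P(A|B) = 0.2370/0.6020 = 0.3937

P(A|B) = 0.3937


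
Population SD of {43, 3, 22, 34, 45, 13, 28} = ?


Mean = 26.8571
Variance = 203.8367
SD = sqrt(203.8367) = 14.2771

SD = 14.2771


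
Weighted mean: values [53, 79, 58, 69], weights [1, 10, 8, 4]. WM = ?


Numerator = 53*1 + 79*10 + 58*8 + 69*4 = 1583
Denominator = 1 + 10 + 8 + 4 = 23
WM = 1583/23 = 68.8261

WM = 68.8261


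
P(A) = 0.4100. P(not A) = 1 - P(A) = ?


P(not A) = 1 - 0.4100 = 0.5900

P(not A) = 0.5900


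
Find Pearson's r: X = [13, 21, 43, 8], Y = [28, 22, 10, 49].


Mean X = 21.2500, Mean Y = 27.2500
SD X = 13.386094, SD Y = 14.131083
Cov = -167.062500
r = -167.062500/(13.386094*14.131083) = -0.8832

r = -0.8832


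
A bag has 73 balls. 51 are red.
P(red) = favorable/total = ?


P = 51/73 = 0.6986

P = 0.6986


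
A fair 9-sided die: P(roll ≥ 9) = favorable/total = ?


Favorable outcomes (roll ≥ 9): 1
Total outcomes = 9
P = 1/9 = 0.1111

P = 0.1111


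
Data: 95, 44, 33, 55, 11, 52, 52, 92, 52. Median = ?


Sorted: 11, 33, 44, 52, 52, 52, 55, 92, 95
n = 9 (odd)
Middle value = 52

Median = 52


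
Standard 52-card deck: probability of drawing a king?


4 kings in 52 cards
P = 4/52 = 0.0769

P = 0.0769


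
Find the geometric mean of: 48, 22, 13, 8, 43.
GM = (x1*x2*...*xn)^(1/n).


Product = 48 × 22 × 13 × 8 × 43 = 4722432
GM = 4722432^(1/5) = 21.6189

GM = 21.6189


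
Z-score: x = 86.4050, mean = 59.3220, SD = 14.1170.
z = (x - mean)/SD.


z = (86.4050 - 59.3220)/14.1170
= 27.0830/14.1170
= 1.9185

z = 1.9185


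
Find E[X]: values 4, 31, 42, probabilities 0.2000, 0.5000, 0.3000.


E[X] = 4*0.2000 + 31*0.5000 + 42*0.3000
= 0.8000 + 15.5000 + 12.6000
= 28.9000

E[X] = 28.9000


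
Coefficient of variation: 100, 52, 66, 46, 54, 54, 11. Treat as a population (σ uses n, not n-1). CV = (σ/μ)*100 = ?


Mean = 54.7143
SD = 24.4173
CV = (24.4173/54.7143)*100 = 44.6269%

CV = 44.6269%


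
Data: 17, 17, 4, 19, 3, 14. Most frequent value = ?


Frequencies: 3:1, 4:1, 14:1, 17:2, 19:1
Max frequency = 2
Mode = 17

Mode = 17


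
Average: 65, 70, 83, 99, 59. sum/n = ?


Sum = 65 + 70 + 83 + 99 + 59 = 376
n = 5
Mean = 376/5 = 75.2000

Mean = 75.2000


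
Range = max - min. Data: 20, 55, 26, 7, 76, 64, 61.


Max = 76, Min = 7
Range = 76 - 7 = 69

Range = 69


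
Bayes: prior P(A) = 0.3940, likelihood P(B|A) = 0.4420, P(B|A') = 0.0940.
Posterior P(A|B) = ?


P(B) = P(B|A)*P(A) + P(B|A')*P(A')
= 0.4420*0.3940 + 0.0940*0.6060
= 0.174148 + 0.056964 = 0.231112
P(A|B) = 0.174148/0.231112 = 0.7535

P(A|B) = 0.7535


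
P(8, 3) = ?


P(8,3) = 8!/5!
= 40320/120
= 336

P(8,3) = 336


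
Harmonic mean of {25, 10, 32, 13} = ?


Sum of reciprocals = 1/25 + 1/10 + 1/32 + 1/13 = 0.248173
HM = 4/0.248173 = 16.1178

HM = 16.1178


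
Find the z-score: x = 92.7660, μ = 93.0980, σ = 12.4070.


z = (92.7660 - 93.0980)/12.4070
= -0.3320/12.4070
= -0.0268

z = -0.0268


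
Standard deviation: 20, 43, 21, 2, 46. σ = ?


Mean = 26.4000
Variance = 265.0400
SD = sqrt(265.0400) = 16.2800

SD = 16.2800


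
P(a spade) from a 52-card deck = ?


13 spades in 52 cards
P = 13/52 = 0.2500

P = 0.2500


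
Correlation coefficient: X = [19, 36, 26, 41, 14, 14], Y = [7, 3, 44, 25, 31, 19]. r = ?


Mean X = 25.0000, Mean Y = 21.5000
SD X = 10.456258, SD Y = 13.949313
Cov = -19.166667
r = -19.166667/(10.456258*13.949313) = -0.1314

r = -0.1314


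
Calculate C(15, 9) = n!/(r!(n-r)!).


C(15,9) = 15!/(9! × 6!)
= 1307674368000/(362880 × 720)
= 5005

C(15,9) = 5005


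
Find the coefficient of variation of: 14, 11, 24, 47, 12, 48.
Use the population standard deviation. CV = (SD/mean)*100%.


Mean = 26.0000
SD = 15.7797
CV = (15.7797/26.0000)*100 = 60.6913%

CV = 60.6913%


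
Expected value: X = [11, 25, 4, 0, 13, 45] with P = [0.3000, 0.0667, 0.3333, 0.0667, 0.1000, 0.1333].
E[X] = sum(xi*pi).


E[X] = 11*0.3000 + 25*0.0667 + 4*0.3333 + 0*0.0667 + 13*0.1000 + 45*0.1333
= 3.3000 + 1.6675 + 1.3332 + 0 + 1.3000 + 5.9985
= 13.5992

E[X] = 13.5992


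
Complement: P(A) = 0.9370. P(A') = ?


P(not A) = 1 - 0.9370 = 0.0630

P(not A) = 0.0630


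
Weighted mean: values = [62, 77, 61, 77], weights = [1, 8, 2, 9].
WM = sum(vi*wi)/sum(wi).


Numerator = 62*1 + 77*8 + 61*2 + 77*9 = 1493
Denominator = 1 + 8 + 2 + 9 = 20
WM = 1493/20 = 74.6500

WM = 74.6500


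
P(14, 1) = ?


P(14,1) = 14!/13!
= 87178291200/6227020800
= 14

P(14,1) = 14


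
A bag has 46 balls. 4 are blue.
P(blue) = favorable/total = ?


P = 4/46 = 0.0870

P = 0.0870


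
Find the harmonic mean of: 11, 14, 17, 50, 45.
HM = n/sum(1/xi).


Sum of reciprocals = 1/11 + 1/14 + 1/17 + 1/50 + 1/45 = 0.263383
HM = 5/0.263383 = 18.9837

HM = 18.9837


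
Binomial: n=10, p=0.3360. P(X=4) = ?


C(10,4) = 210
p^4 = 0.012746
(1-p)^6 = 0.085705
P = 210 * 0.012746 * 0.085705 = 0.2294

P(X=4) = 0.2294


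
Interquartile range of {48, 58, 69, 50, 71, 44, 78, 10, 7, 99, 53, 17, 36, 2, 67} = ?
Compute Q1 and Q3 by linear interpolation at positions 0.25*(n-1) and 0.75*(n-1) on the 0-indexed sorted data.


Sorted: 2, 7, 10, 17, 36, 44, 48, 50, 53, 58, 67, 69, 71, 78, 99
Q1 (25th %ile) = 26.5000
Q3 (75th %ile) = 68.0000
IQR = 68.0000 - 26.5000 = 41.5000

IQR = 41.5000


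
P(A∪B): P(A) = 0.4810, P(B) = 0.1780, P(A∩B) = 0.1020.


P(A∪B) = 0.4810 + 0.1780 - 0.1020
= 0.6590 - 0.1020
= 0.5570

P(A∪B) = 0.5570


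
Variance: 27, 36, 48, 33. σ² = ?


Mean = 36.0000
Squared deviations: 81.0000, 0, 144.0000, 9.0000
Sum = 234.0000
Variance = 234.0000/4 = 58.5000

Variance = 58.5000


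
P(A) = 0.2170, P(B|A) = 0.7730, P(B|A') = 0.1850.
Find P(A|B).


P(B) = P(B|A)*P(A) + P(B|A')*P(A')
= 0.7730*0.2170 + 0.1850*0.7830
= 0.167741 + 0.144855 = 0.312596
P(A|B) = 0.167741/0.312596 = 0.5366

P(A|B) = 0.5366


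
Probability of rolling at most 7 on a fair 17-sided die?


Favorable outcomes (roll ≤ 7): 7
Total outcomes = 17
P = 7/17 = 0.4118

P = 0.4118


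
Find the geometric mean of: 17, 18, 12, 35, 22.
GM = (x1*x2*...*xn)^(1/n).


Product = 17 × 18 × 12 × 35 × 22 = 2827440
GM = 2827440^(1/5) = 19.5110

GM = 19.5110


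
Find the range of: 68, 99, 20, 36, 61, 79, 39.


Max = 99, Min = 20
Range = 99 - 20 = 79

Range = 79


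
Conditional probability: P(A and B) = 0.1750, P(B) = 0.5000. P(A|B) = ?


P(A|B) = 0.1750/0.5000 = 0.3500

P(A|B) = 0.3500


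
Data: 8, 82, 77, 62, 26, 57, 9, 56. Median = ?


Sorted: 8, 9, 26, 56, 57, 62, 77, 82
n = 8 (even)
Middle values: 56 and 57
Median = (56+57)/2 = 56.5000

Median = 56.5000


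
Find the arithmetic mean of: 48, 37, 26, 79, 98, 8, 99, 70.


Sum = 48 + 37 + 26 + 79 + 98 + 8 + 99 + 70 = 465
n = 8
Mean = 465/8 = 58.1250

Mean = 58.1250


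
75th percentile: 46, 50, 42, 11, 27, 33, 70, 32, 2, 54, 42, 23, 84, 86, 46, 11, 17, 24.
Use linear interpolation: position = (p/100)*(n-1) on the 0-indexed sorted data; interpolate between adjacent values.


Sorted: 2, 11, 11, 17, 23, 24, 27, 32, 33, 42, 42, 46, 46, 50, 54, 70, 84, 86
n = 18
Index = 75/100 * 17 = 12.7500
Lower = data[12] = 46, Upper = data[13] = 50
P75 = 46 + 0.7500*(4) = 49.0000

P75 = 49.0000


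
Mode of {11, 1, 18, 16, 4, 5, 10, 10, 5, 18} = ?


Frequencies: 1:1, 4:1, 5:2, 10:2, 11:1, 16:1, 18:2
Max frequency = 2
Mode = 5, 10, 18

Mode = 5, 10, 18


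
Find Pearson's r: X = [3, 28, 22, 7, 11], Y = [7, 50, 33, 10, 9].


Mean X = 14.2000, Mean Y = 21.8000
SD X = 9.368031, SD Y = 16.987054
Cov = 153.640000
r = 153.640000/(9.368031*16.987054) = 0.9655

r = 0.9655


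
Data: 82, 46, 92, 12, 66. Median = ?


Sorted: 12, 46, 66, 82, 92
n = 5 (odd)
Middle value = 66

Median = 66


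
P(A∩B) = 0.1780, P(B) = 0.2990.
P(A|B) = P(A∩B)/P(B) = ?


P(A|B) = 0.1780/0.2990 = 0.5953

P(A|B) = 0.5953


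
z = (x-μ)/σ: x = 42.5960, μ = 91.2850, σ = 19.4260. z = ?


z = (42.5960 - 91.2850)/19.4260
= -48.6890/19.4260
= -2.5064

z = -2.5064
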